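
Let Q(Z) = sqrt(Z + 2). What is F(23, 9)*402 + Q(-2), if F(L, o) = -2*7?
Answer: -5628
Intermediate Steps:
F(L, o) = -14
Q(Z) = sqrt(2 + Z)
F(23, 9)*402 + Q(-2) = -14*402 + sqrt(2 - 2) = -5628 + sqrt(0) = -5628 + 0 = -5628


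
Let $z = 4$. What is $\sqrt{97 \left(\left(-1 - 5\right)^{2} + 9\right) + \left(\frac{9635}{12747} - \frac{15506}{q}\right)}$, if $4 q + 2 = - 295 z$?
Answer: $\frac{\sqrt{27861000528759762}}{2511159} \approx 66.47$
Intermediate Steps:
$q = - \frac{591}{2}$ ($q = - \frac{1}{2} + \frac{\left(-295\right) 4}{4} = - \frac{1}{2} + \frac{1}{4} \left(-1180\right) = - \frac{1}{2} - 295 = - \frac{591}{2} \approx -295.5$)
$\sqrt{97 \left(\left(-1 - 5\right)^{2} + 9\right) + \left(\frac{9635}{12747} - \frac{15506}{q}\right)} = \sqrt{97 \left(\left(-1 - 5\right)^{2} + 9\right) + \left(\frac{9635}{12747} - \frac{15506}{- \frac{591}{2}}\right)} = \sqrt{97 \left(\left(-6\right)^{2} + 9\right) + \left(9635 \cdot \frac{1}{12747} - - \frac{31012}{591}\right)} = \sqrt{97 \left(36 + 9\right) + \left(\frac{9635}{12747} + \frac{31012}{591}\right)} = \sqrt{97 \cdot 45 + \frac{133668083}{2511159}} = \sqrt{4365 + \frac{133668083}{2511159}} = \sqrt{\frac{11094877118}{2511159}} = \frac{\sqrt{27861000528759762}}{2511159}$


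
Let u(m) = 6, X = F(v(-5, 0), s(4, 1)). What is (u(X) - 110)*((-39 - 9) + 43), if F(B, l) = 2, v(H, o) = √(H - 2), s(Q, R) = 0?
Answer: 520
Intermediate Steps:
v(H, o) = √(-2 + H)
X = 2
(u(X) - 110)*((-39 - 9) + 43) = (6 - 110)*((-39 - 9) + 43) = -104*(-48 + 43) = -104*(-5) = 520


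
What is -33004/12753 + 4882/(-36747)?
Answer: -141673126/52070499 ≈ -2.7208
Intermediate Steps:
-33004/12753 + 4882/(-36747) = -33004*1/12753 + 4882*(-1/36747) = -33004/12753 - 4882/36747 = -141673126/52070499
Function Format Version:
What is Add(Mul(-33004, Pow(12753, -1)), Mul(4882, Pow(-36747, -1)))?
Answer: Rational(-141673126, 52070499) ≈ -2.7208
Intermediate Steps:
Add(Mul(-33004, Pow(12753, -1)), Mul(4882, Pow(-36747, -1))) = Add(Mul(-33004, Rational(1, 12753)), Mul(4882, Rational(-1, 36747))) = Add(Rational(-33004, 12753), Rational(-4882, 36747)) = Rational(-141673126, 52070499)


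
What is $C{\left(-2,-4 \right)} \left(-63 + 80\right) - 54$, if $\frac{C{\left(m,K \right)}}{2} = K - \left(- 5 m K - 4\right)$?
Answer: $1306$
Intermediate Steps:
$C{\left(m,K \right)} = 8 + 2 K + 10 K m$ ($C{\left(m,K \right)} = 2 \left(K - \left(- 5 m K - 4\right)\right) = 2 \left(K - \left(- 5 K m - 4\right)\right) = 2 \left(K - \left(-4 - 5 K m\right)\right) = 2 \left(K + \left(4 + 5 K m\right)\right) = 2 \left(4 + K + 5 K m\right) = 8 + 2 K + 10 K m$)
$C{\left(-2,-4 \right)} \left(-63 + 80\right) - 54 = \left(8 + 2 \left(-4\right) + 10 \left(-4\right) \left(-2\right)\right) \left(-63 + 80\right) - 54 = \left(8 - 8 + 80\right) 17 - 54 = 80 \cdot 17 - 54 = 1360 - 54 = 1306$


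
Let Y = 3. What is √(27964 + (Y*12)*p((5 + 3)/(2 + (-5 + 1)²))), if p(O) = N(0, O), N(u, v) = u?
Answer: 2*√6991 ≈ 167.22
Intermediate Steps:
p(O) = 0
√(27964 + (Y*12)*p((5 + 3)/(2 + (-5 + 1)²))) = √(27964 + (3*12)*0) = √(27964 + 36*0) = √(27964 + 0) = √27964 = 2*√6991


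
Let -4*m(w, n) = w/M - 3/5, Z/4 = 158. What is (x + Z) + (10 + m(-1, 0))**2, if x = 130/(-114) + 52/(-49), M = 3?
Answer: 615453919/837900 ≈ 734.52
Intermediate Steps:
Z = 632 (Z = 4*158 = 632)
x = -6149/2793 (x = 130*(-1/114) + 52*(-1/49) = -65/57 - 52/49 = -6149/2793 ≈ -2.2016)
m(w, n) = 3/20 - w/12 (m(w, n) = -(w/3 - 3/5)/4 = -(-3/5 + w/3)/4 = 3/20 - w/12)
(x + Z) + (10 + m(-1, 0))**2 = (-6149/2793 + 632) + (10 + (3/20 - 1/12*(-1)))**2 = 1759027/2793 + (10 + (3/20 + 1/12))**2 = 1759027/2793 + (10 + 7/30)**2 = 1759027/2793 + (307/30)**2 = 1759027/2793 + 94249/900 = 615453919/837900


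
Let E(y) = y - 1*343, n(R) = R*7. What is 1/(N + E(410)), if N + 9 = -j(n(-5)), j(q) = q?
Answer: 1/93 ≈ 0.010753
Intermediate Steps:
n(R) = 7*R
E(y) = -343 + y (E(y) = y - 343 = -343 + y)
N = 26 (N = -9 - 7*(-5) = -9 - 1*(-35) = -9 + 35 = 26)
1/(N + E(410)) = 1/(26 + (-343 + 410)) = 1/(26 + 67) = 1/93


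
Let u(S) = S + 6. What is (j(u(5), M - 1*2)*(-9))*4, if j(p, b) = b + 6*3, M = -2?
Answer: -504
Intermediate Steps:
u(S) = 6 + S
j(p, b) = 18 + b (j(p, b) = b + 18 = 18 + b)
(j(u(5), M - 1*2)*(-9))*4 = ((18 + (-2 - 1*2))*(-9))*4 = ((18 + (-2 - 2))*(-9))*4 = ((18 - 4)*(-9))*4 = (14*(-9))*4 = -126*4 = -504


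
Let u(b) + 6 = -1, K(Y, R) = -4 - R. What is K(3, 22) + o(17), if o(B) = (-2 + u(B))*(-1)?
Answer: -17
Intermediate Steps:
u(b) = -7 (u(b) = -6 - 1 = -7)
o(B) = 9 (o(B) = (-2 - 7)*(-1) = -9*(-1) = 9)
K(3, 22) + o(17) = (-4 - 1*22) + 9 = (-4 - 22) + 9 = -26 + 9 = -17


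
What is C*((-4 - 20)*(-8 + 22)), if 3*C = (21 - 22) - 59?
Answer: 6720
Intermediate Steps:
C = -20 (C = ((21 - 22) - 59)/3 = (-1 - 59)/3 = (⅓)*(-60) = -20)
C*((-4 - 20)*(-8 + 22)) = -20*(-4 - 20)*(-8 + 22) = -(-480)*14 = -20*(-336) = 6720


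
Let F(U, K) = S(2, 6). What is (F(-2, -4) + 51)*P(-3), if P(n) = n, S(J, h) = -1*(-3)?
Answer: -162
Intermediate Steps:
S(J, h) = 3
F(U, K) = 3
(F(-2, -4) + 51)*P(-3) = (3 + 51)*(-3) = 54*(-3) = -162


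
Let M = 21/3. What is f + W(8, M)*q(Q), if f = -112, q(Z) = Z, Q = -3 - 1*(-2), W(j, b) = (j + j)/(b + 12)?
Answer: -2144/19 ≈ -112.84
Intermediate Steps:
M = 7 (M = 21*(⅓) = 7)
W(j, b) = 2*j/(12 + b) (W(j, b) = (2*j)/(12 + b) = 2*j/(12 + b))
Q = -1 (Q = -3 + 2 = -1)
f + W(8, M)*q(Q) = -112 + (2*8/(12 + 7))*(-1) = -112 + (2*8/19)*(-1) = -112 + (2*8*(1/19))*(-1) = -112 + (16/19)*(-1) = -112 - 16/19 = -2144/19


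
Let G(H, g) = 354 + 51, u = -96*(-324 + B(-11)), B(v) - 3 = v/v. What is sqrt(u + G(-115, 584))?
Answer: 5*sqrt(1245) ≈ 176.42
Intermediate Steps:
B(v) = 4 (B(v) = 3 + v/v = 3 + 1 = 4)
u = 30720 (u = -96*(-324 + 4) = -96*(-320) = 30720)
G(H, g) = 405
sqrt(u + G(-115, 584)) = sqrt(30720 + 405) = sqrt(31125) = 5*sqrt(1245)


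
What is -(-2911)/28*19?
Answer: 55309/28 ≈ 1975.3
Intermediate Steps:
-(-2911)/28*19 = -41*(-71/28)*19 = (2911/28)*19 = 55309/28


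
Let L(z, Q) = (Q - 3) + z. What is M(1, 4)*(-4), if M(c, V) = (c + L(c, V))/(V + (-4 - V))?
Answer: 3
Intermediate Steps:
L(z, Q) = -3 + Q + z (L(z, Q) = (-3 + Q) + z = -3 + Q + z)
M(c, V) = ¾ - c/2 - V/4 (M(c, V) = (c + (-3 + V + c))/(V + (-4 - V)) = (-3 + V + 2*c)/(-4) = (-3 + V + 2*c)*(-¼) = ¾ - c/2 - V/4)
M(1, 4)*(-4) = (¾ - ½*1 - ¼*4)*(-4) = (¾ - ½ - 1)*(-4) = -¾*(-4) = 3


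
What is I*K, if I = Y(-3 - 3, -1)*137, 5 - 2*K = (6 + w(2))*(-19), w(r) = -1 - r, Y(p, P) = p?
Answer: -25482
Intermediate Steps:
K = 31 (K = 5/2 - (6 + (-1 - 1*2))*(-19)/2 = 5/2 - (6 + (-1 - 2))*(-19)/2 = 5/2 - (6 - 3)*(-19)/2 = 5/2 - 3*(-19)/2 = 5/2 - ½*(-57) = 5/2 + 57/2 = 31)
I = -822 (I = (-3 - 3)*137 = -6*137 = -822)
I*K = -822*31 = -25482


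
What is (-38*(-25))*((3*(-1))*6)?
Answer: -17100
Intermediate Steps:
(-38*(-25))*((3*(-1))*6) = 950*(-3*6) = 950*(-18) = -17100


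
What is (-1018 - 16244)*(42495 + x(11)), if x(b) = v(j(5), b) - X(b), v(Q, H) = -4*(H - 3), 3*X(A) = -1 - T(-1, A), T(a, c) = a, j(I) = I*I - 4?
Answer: -732996306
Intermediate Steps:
j(I) = -4 + I² (j(I) = I² - 4 = -4 + I²)
X(A) = 0 (X(A) = (-1 - 1*(-1))/3 = (-1 + 1)/3 = (⅓)*0 = 0)
v(Q, H) = 12 - 4*H (v(Q, H) = -4*(-3 + H) = 12 - 4*H)
x(b) = 12 - 4*b (x(b) = (12 - 4*b) - 1*0 = (12 - 4*b) + 0 = 12 - 4*b)
(-1018 - 16244)*(42495 + x(11)) = (-1018 - 16244)*(42495 + (12 - 4*11)) = -17262*(42495 + (12 - 44)) = -17262*(42495 - 32) = -17262*42463 = -732996306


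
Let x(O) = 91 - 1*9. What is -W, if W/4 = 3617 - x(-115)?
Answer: -14140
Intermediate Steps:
x(O) = 82 (x(O) = 91 - 9 = 82)
W = 14140 (W = 4*(3617 - 1*82) = 4*(3617 - 82) = 4*3535 = 14140)
-W = -1*14140 = -14140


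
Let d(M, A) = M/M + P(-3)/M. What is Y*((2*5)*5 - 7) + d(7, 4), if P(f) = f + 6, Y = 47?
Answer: 14157/7 ≈ 2022.4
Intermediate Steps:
P(f) = 6 + f
d(M, A) = 1 + 3/M (d(M, A) = M/M + (6 - 3)/M = 1 + 3/M)
Y*((2*5)*5 - 7) + d(7, 4) = 47*((2*5)*5 - 7) + (3 + 7)/7 = 47*(10*5 - 7) + (⅐)*10 = 47*(50 - 7) + 10/7 = 47*43 + 10/7 = 2021 + 10/7 = 14157/7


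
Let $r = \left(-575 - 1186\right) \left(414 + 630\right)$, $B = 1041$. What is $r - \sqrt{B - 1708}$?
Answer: $-1838484 - i \sqrt{667} \approx -1.8385 \cdot 10^{6} - 25.826 i$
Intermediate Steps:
$r = -1838484$ ($r = \left(-1761\right) 1044 = -1838484$)
$r - \sqrt{B - 1708} = -1838484 - \sqrt{1041 - 1708} = -1838484 - \sqrt{-667} = -1838484 - i \sqrt{667}$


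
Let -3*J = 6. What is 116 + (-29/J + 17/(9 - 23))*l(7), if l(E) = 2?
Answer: 998/7 ≈ 142.57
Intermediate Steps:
J = -2 (J = -1/3*6 = -2)
116 + (-29/J + 17/(9 - 23))*l(7) = 116 + (-29/(-2) + 17/(9 - 23))*2 = 116 + (-29*(-1/2) + 17/(-14))*2 = 116 + (29/2 + 17*(-1/14))*2 = 116 + (29/2 - 17/14)*2 = 116 + (93/7)*2 = 116 + 186/7 = 998/7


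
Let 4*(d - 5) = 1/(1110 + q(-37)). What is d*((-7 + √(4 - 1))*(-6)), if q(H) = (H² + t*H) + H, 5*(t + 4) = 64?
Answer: 4444545/21164 - 634935*√3/21164 ≈ 158.04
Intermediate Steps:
t = 44/5 (t = -4 + (⅕)*64 = -4 + 64/5 = 44/5 ≈ 8.8000)
q(H) = H² + 49*H/5 (q(H) = (H² + 44*H/5) + H = H² + 49*H/5)
d = 211645/42328 (d = 5 + 1/(4*(1110 + (⅕)*(-37)*(49 + 5*(-37)))) = 5 + 1/(4*(1110 + (⅕)*(-37)*(49 - 185))) = 5 + 1/(4*(1110 + (⅕)*(-37)*(-136))) = 5 + 1/(4*(1110 + 5032/5)) = 5 + 1/(4*(10582/5)) = 5 + (¼)*(5/10582) = 5 + 5/42328 = 211645/42328 ≈ 5.0001)
d*((-7 + √(4 - 1))*(-6)) = 211645*((-7 + √(4 - 1))*(-6))/42328 = 211645*((-7 + √3)*(-6))/42328 = 211645*(42 - 6*√3)/42328 = 4444545/21164 - 634935*√3/21164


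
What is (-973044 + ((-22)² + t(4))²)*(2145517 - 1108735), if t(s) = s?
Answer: -761931091800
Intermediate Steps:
(-973044 + ((-22)² + t(4))²)*(2145517 - 1108735) = (-973044 + ((-22)² + 4)²)*(2145517 - 1108735) = (-973044 + (484 + 4)²)*1036782 = (-973044 + 488²)*1036782 = (-973044 + 238144)*1036782 = -734900*1036782 = -761931091800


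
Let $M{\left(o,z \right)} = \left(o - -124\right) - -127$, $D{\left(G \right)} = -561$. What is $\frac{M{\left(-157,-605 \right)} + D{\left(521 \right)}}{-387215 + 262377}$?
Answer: $\frac{467}{124838} \approx 0.0037408$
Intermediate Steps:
$M{\left(o,z \right)} = 251 + o$ ($M{\left(o,z \right)} = \left(o + 124\right) + 127 = \left(124 + o\right) + 127 = 251 + o$)
$\frac{M{\left(-157,-605 \right)} + D{\left(521 \right)}}{-387215 + 262377} = \frac{\left(251 - 157\right) - 561}{-387215 + 262377} = \frac{94 - 561}{-124838} = \left(-467\right) \left(- \frac{1}{124838}\right) = \frac{467}{124838}$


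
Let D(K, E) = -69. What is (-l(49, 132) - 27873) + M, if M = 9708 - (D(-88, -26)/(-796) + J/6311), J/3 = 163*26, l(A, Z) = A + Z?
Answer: -92172714179/5023556 ≈ -18348.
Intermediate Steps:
J = 12714 (J = 3*(163*26) = 3*4238 = 12714)
M = 48758125845/5023556 (M = 9708 - (-69/(-796) + 12714/6311) = 9708 - (-69*(-1/796) + 12714*(1/6311)) = 9708 - (69/796 + 12714/6311) = 9708 - 1*10555803/5023556 = 9708 - 10555803/5023556 = 48758125845/5023556 ≈ 9705.9)
(-l(49, 132) - 27873) + M = (-(49 + 132) - 27873) + 48758125845/5023556 = (-1*181 - 27873) + 48758125845/5023556 = (-181 - 27873) + 48758125845/5023556 = -28054 + 48758125845/5023556 = -92172714179/5023556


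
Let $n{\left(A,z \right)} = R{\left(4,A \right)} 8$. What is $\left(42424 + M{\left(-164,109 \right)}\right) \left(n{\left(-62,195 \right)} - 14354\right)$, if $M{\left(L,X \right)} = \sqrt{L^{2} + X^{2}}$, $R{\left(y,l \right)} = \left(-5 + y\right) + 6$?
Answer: $-607257136 - 14314 \sqrt{38777} \approx -6.1008 \cdot 10^{8}$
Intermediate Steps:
$R{\left(y,l \right)} = 1 + y$
$n{\left(A,z \right)} = 40$ ($n{\left(A,z \right)} = \left(1 + 4\right) 8 = 5 \cdot 8 = 40$)
$\left(42424 + M{\left(-164,109 \right)}\right) \left(n{\left(-62,195 \right)} - 14354\right) = \left(42424 + \sqrt{\left(-164\right)^{2} + 109^{2}}\right) \left(40 - 14354\right) = \left(42424 + \sqrt{26896 + 11881}\right) \left(-14314\right) = \left(42424 + \sqrt{38777}\right) \left(-14314\right) = -607257136 - 14314 \sqrt{38777}$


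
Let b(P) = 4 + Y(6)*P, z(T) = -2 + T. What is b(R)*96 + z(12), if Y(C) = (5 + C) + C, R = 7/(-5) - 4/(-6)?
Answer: -4014/5 ≈ -802.80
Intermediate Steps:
R = -11/15 (R = 7*(-⅕) - 4*(-⅙) = -7/5 + ⅔ = -11/15 ≈ -0.73333)
Y(C) = 5 + 2*C
b(P) = 4 + 17*P (b(P) = 4 + (5 + 2*6)*P = 4 + (5 + 12)*P = 4 + 17*P)
b(R)*96 + z(12) = (4 + 17*(-11/15))*96 + (-2 + 12) = (4 - 187/15)*96 + 10 = -127/15*96 + 10 = -4064/5 + 10 = -4014/5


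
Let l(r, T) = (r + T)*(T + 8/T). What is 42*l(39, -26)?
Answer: -14364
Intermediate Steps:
l(r, T) = (T + r)*(T + 8/T)
42*l(39, -26) = 42*(8 + (-26)**2 - 26*39 + 8*39/(-26)) = 42*(8 + 676 - 1014 + 8*39*(-1/26)) = 42*(8 + 676 - 1014 - 12) = 42*(-342) = -14364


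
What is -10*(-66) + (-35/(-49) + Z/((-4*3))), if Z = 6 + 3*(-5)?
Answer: 18521/28 ≈ 661.46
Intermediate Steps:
Z = -9 (Z = 6 - 15 = -9)
-10*(-66) + (-35/(-49) + Z/((-4*3))) = -10*(-66) + (-35/(-49) - 9/((-4*3))) = 660 + (-35*(-1/49) - 9/(-12)) = 660 + (5/7 - 9*(-1/12)) = 660 + (5/7 + 3/4) = 660 + 41/28 = 18521/28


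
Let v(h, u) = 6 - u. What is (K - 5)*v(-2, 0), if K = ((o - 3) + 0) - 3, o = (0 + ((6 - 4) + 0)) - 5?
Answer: -84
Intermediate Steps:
o = -3 (o = (0 + (2 + 0)) - 5 = (0 + 2) - 5 = 2 - 5 = -3)
K = -9 (K = ((-3 - 3) + 0) - 3 = (-6 + 0) - 3 = -6 - 3 = -9)
(K - 5)*v(-2, 0) = (-9 - 5)*(6 - 1*0) = -14*(6 + 0) = -14*6 = -84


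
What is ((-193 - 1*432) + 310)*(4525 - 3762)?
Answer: -240345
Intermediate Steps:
((-193 - 1*432) + 310)*(4525 - 3762) = ((-193 - 432) + 310)*763 = (-625 + 310)*763 = -315*763 = -240345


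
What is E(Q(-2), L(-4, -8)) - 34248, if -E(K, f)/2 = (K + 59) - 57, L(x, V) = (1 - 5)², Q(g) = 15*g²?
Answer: -34372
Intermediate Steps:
L(x, V) = 16 (L(x, V) = (-4)² = 16)
E(K, f) = -4 - 2*K (E(K, f) = -2*((K + 59) - 57) = -2*((59 + K) - 57) = -2*(2 + K) = -4 - 2*K)
E(Q(-2), L(-4, -8)) - 34248 = (-4 - 30*(-2)²) - 34248 = (-4 - 30*4) - 34248 = (-4 - 2*60) - 34248 = (-4 - 120) - 34248 = -124 - 34248 = -34372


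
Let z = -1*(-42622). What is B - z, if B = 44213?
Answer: 1591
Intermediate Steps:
z = 42622
B - z = 44213 - 1*42622 = 44213 - 42622 = 1591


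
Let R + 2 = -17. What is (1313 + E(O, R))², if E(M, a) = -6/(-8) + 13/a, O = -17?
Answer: 9958642849/5776 ≈ 1.7241e+6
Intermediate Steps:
R = -19 (R = -2 - 17 = -19)
E(M, a) = ¾ + 13/a (E(M, a) = -6*(-⅛) + 13/a = ¾ + 13/a)
(1313 + E(O, R))² = (1313 + (¾ + 13/(-19)))² = (1313 + (¾ + 13*(-1/19)))² = (1313 + (¾ - 13/19))² = (1313 + 5/76)² = (99793/76)² = 9958642849/5776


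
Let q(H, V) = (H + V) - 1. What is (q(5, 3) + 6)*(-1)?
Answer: -13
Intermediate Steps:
q(H, V) = -1 + H + V
(q(5, 3) + 6)*(-1) = ((-1 + 5 + 3) + 6)*(-1) = (7 + 6)*(-1) = 13*(-1) = -13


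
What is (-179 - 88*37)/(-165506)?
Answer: 3435/165506 ≈ 0.020755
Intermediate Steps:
(-179 - 88*37)/(-165506) = (-179 - 3256)*(-1/165506) = -3435*(-1/165506) = 3435/165506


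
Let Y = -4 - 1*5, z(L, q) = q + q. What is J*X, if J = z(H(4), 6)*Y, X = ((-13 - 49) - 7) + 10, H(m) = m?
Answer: 6372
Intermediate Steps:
z(L, q) = 2*q
X = -59 (X = (-62 - 7) + 10 = -69 + 10 = -59)
Y = -9 (Y = -4 - 5 = -9)
J = -108 (J = (2*6)*(-9) = 12*(-9) = -108)
J*X = -108*(-59) = 6372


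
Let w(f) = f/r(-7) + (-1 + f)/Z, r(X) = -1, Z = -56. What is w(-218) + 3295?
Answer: 196947/56 ≈ 3516.9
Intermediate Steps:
w(f) = 1/56 - 57*f/56 (w(f) = f/(-1) + (-1 + f)/(-56) = f*(-1) + (-1 + f)*(-1/56) = -f + (1/56 - f/56) = 1/56 - 57*f/56)
w(-218) + 3295 = (1/56 - 57/56*(-218)) + 3295 = (1/56 + 6213/28) + 3295 = 12427/56 + 3295 = 196947/56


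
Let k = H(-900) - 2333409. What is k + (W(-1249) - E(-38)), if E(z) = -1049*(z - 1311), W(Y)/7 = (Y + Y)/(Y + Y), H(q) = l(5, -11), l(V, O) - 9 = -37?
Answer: -3748531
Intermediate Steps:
l(V, O) = -28 (l(V, O) = 9 - 37 = -28)
H(q) = -28
W(Y) = 7 (W(Y) = 7*((Y + Y)/(Y + Y)) = 7*((2*Y)/((2*Y))) = 7*((2*Y)*(1/(2*Y))) = 7*1 = 7)
E(z) = 1375239 - 1049*z (E(z) = -1049*(-1311 + z) = 1375239 - 1049*z)
k = -2333437 (k = -28 - 2333409 = -2333437)
k + (W(-1249) - E(-38)) = -2333437 + (7 - (1375239 - 1049*(-38))) = -2333437 + (7 - (1375239 + 39862)) = -2333437 + (7 - 1*1415101) = -2333437 + (7 - 1415101) = -2333437 - 1415094 = -3748531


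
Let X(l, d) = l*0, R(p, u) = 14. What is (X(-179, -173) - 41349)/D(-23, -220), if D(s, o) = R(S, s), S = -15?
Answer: -5907/2 ≈ -2953.5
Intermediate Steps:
X(l, d) = 0
D(s, o) = 14
(X(-179, -173) - 41349)/D(-23, -220) = (0 - 41349)/14 = -41349*1/14 = -5907/2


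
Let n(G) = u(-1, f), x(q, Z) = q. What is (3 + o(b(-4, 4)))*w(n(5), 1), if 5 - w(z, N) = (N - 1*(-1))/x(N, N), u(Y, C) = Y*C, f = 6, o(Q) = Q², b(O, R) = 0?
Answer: 9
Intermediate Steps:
u(Y, C) = C*Y
n(G) = -6 (n(G) = 6*(-1) = -6)
w(z, N) = 5 - (1 + N)/N (w(z, N) = 5 - (N - 1*(-1))/N = 5 - (N + 1)/N = 5 - (1 + N)/N)
(3 + o(b(-4, 4)))*w(n(5), 1) = (3 + 0²)*(4 - 1/1) = (3 + 0)*(4 - 1*1) = 3*(4 - 1) = 3*3 = 9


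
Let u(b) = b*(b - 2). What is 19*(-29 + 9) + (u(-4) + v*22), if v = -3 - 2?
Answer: -466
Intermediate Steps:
v = -5
u(b) = b*(-2 + b)
19*(-29 + 9) + (u(-4) + v*22) = 19*(-29 + 9) + (-4*(-2 - 4) - 5*22) = 19*(-20) + (-4*(-6) - 110) = -380 + (24 - 110) = -380 - 86 = -466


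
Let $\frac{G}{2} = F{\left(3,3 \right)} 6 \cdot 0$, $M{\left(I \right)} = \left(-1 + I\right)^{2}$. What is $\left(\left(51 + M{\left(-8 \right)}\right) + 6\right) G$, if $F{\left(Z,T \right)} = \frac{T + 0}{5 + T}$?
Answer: $0$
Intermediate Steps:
$F{\left(Z,T \right)} = \frac{T}{5 + T}$
$G = 0$ ($G = 2 \frac{3}{5 + 3} \cdot 6 \cdot 0 = 2 \cdot \frac{3}{8} \cdot 6 \cdot 0 = 2 \cdot \frac{9}{4} \cdot 0 = 2 \cdot 0 = 0$)
$\left(\left(51 + M{\left(-8 \right)}\right) + 6\right) G = \left(\left(51 + \left(-1 - 8\right)^{2}\right) + 6\right) 0 = \left(\left(51 + \left(-9\right)^{2}\right) + 6\right) 0 = \left(\left(51 + 81\right) + 6\right) 0 = \left(132 + 6\right) 0 = 138 \cdot 0 = 0$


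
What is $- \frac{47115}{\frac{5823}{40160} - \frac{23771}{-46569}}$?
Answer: $- \frac{88114993149600}{1225814647} \approx -71883.0$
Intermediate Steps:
$- \frac{47115}{\frac{5823}{40160} - \frac{23771}{-46569}} = - \frac{47115}{5823 \cdot \frac{1}{40160} - - \frac{23771}{46569}} = - \frac{47115}{\frac{5823}{40160} + \frac{23771}{46569}} = - \frac{47115}{\frac{1225814647}{1870211040}} = \left(-47115\right) \frac{1870211040}{1225814647} = - \frac{88114993149600}{1225814647}$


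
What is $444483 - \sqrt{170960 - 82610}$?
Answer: $444483 - 5 \sqrt{3534} \approx 4.4419 \cdot 10^{5}$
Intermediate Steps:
$444483 - \sqrt{170960 - 82610} = 444483 - \sqrt{88350} = 444483 - 5 \sqrt{3534}$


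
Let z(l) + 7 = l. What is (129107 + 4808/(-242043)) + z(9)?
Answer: 31249924879/242043 ≈ 1.2911e+5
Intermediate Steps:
z(l) = -7 + l
(129107 + 4808/(-242043)) + z(9) = (129107 + 4808/(-242043)) + (-7 + 9) = (129107 + 4808*(-1/242043)) + 2 = (129107 - 4808/242043) + 2 = 31249440793/242043 + 2 = 31249924879/242043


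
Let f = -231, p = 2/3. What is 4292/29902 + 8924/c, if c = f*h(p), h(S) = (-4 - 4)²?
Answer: -25424065/55258896 ≈ -0.46009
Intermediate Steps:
p = ⅔ (p = 2*(⅓) = ⅔ ≈ 0.66667)
h(S) = 64 (h(S) = (-8)² = 64)
c = -14784 (c = -231*64 = -14784)
4292/29902 + 8924/c = 4292/29902 + 8924/(-14784) = 4292*(1/29902) + 8924*(-1/14784) = 2146/14951 - 2231/3696 = -25424065/55258896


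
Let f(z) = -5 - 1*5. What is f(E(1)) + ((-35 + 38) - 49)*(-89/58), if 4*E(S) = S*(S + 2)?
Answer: 1757/29 ≈ 60.586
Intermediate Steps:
E(S) = S*(2 + S)/4 (E(S) = (S*(S + 2))/4 = (S*(2 + S))/4 = S*(2 + S)/4)
f(z) = -10 (f(z) = -5 - 5 = -10)
f(E(1)) + ((-35 + 38) - 49)*(-89/58) = -10 + ((-35 + 38) - 49)*(-89/58) = -10 + (3 - 49)*(-89*1/58) = -10 - 46*(-89/58) = -10 + 2047/29 = 1757/29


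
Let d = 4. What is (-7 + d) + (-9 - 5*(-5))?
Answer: 13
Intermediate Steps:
(-7 + d) + (-9 - 5*(-5)) = (-7 + 4) + (-9 - 5*(-5)) = -3 + (-9 + 25) = -3 + 16 = 13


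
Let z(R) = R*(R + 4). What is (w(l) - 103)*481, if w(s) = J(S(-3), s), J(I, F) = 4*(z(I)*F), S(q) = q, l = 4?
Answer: -72631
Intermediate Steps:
z(R) = R*(4 + R)
J(I, F) = 4*F*I*(4 + I) (J(I, F) = 4*((I*(4 + I))*F) = 4*(F*I*(4 + I)) = 4*F*I*(4 + I))
w(s) = -12*s (w(s) = 4*s*(-3)*(4 - 3) = 4*s*(-3)*1 = -12*s)
(w(l) - 103)*481 = (-12*4 - 103)*481 = (-48 - 103)*481 = -151*481 = -72631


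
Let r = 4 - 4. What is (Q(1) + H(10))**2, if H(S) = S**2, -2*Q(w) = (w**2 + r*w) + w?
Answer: 9801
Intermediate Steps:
r = 0
Q(w) = -w/2 - w**2/2 (Q(w) = -((w**2 + 0*w) + w)/2 = -((w**2 + 0) + w)/2 = -(w**2 + w)/2 = -(w + w**2)/2 = -w/2 - w**2/2)
(Q(1) + H(10))**2 = (-1/2*1*(1 + 1) + 10**2)**2 = (-1/2*1*2 + 100)**2 = (-1 + 100)**2 = 99**2 = 9801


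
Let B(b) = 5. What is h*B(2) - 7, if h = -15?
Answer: -82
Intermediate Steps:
h*B(2) - 7 = -15*5 - 7 = -75 - 7 = -82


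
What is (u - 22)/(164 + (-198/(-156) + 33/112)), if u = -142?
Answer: -238784/241061 ≈ -0.99055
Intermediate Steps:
(u - 22)/(164 + (-198/(-156) + 33/112)) = (-142 - 22)/(164 + (-198/(-156) + 33/112)) = -164/(164 + (-198*(-1/156) + 33*(1/112))) = -164/(164 + (33/26 + 33/112)) = -164/(164 + 2277/1456) = -164/241061/1456 = -164*1456/241061 = -238784/241061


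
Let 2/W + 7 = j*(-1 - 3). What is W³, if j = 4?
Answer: -8/12167 ≈ -0.00065752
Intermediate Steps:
W = -2/23 (W = 2/(-7 + 4*(-1 - 3)) = 2/(-7 + 4*(-4)) = 2/(-7 - 16) = 2/(-23) = 2*(-1/23) = -2/23 ≈ -0.086957)
W³ = (-2/23)³ = -8/12167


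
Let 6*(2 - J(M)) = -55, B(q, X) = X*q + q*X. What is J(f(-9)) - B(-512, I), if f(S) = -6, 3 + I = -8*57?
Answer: -2820029/6 ≈ -4.7001e+5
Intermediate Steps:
I = -459 (I = -3 - 8*57 = -3 - 456 = -459)
B(q, X) = 2*X*q (B(q, X) = X*q + X*q = 2*X*q)
J(M) = 67/6 (J(M) = 2 - ⅙*(-55) = 2 + 55/6 = 67/6)
J(f(-9)) - B(-512, I) = 67/6 - 2*(-459)*(-512) = 67/6 - 1*470016 = 67/6 - 470016 = -2820029/6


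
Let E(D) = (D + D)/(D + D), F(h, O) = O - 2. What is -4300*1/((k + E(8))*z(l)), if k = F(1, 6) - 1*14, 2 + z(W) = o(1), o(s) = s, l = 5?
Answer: -4300/9 ≈ -477.78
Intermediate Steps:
z(W) = -1 (z(W) = -2 + 1 = -1)
F(h, O) = -2 + O
E(D) = 1 (E(D) = (2*D)/((2*D)) = (2*D)*(1/(2*D)) = 1)
k = -10 (k = (-2 + 6) - 1*14 = 4 - 14 = -10)
-4300*1/((k + E(8))*z(l)) = -4300*(-1/(-10 + 1)) = -4300/((-1*(-9))) = -4300/9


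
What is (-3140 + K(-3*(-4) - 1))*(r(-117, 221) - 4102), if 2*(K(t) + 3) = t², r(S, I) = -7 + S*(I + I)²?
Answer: 140942362005/2 ≈ 7.0471e+10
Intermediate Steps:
r(S, I) = -7 + 4*S*I² (r(S, I) = -7 + S*(2*I)² = -7 + S*(4*I²) = -7 + 4*S*I²)
K(t) = -3 + t²/2
(-3140 + K(-3*(-4) - 1))*(r(-117, 221) - 4102) = (-3140 + (-3 + (-3*(-4) - 1)²/2))*((-7 + 4*(-117)*221²) - 4102) = (-3140 + (-3 + (12 - 1)²/2))*((-7 + 4*(-117)*48841) - 4102) = (-3140 + (-3 + (½)*11²))*((-7 - 22857588) - 4102) = (-3140 + (-3 + (½)*121))*(-22857595 - 4102) = (-3140 + (-3 + 121/2))*(-22861697) = (-3140 + 115/2)*(-22861697) = -6165/2*(-22861697) = 140942362005/2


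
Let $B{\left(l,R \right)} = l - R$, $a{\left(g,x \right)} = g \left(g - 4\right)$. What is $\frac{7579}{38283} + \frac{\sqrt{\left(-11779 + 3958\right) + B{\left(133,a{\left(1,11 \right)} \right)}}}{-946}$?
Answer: $\frac{7579}{38283} - \frac{i \sqrt{7685}}{946} \approx 0.19797 - 0.092668 i$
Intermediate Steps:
$a{\left(g,x \right)} = g \left(-4 + g\right)$
$\frac{7579}{38283} + \frac{\sqrt{\left(-11779 + 3958\right) + B{\left(133,a{\left(1,11 \right)} \right)}}}{-946} = \frac{7579}{38283} + \frac{\sqrt{\left(-11779 + 3958\right) + \left(133 - 1 \left(-4 + 1\right)\right)}}{-946} = 7579 \cdot \frac{1}{38283} + \sqrt{-7821 + \left(133 - 1 \left(-3\right)\right)} \left(- \frac{1}{946}\right) = \frac{7579}{38283} + \sqrt{-7821 + \left(133 - -3\right)} \left(- \frac{1}{946}\right) = \frac{7579}{38283} + \sqrt{-7821 + \left(133 + 3\right)} \left(- \frac{1}{946}\right) = \frac{7579}{38283} + \sqrt{-7821 + 136} \left(- \frac{1}{946}\right) = \frac{7579}{38283} + \sqrt{-7685} \left(- \frac{1}{946}\right) = \frac{7579}{38283} + i \sqrt{7685} \left(- \frac{1}{946}\right) = \frac{7579}{38283} - \frac{i \sqrt{7685}}{946}$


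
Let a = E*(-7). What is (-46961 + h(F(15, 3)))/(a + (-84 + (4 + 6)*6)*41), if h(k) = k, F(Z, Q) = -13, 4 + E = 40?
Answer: 7829/206 ≈ 38.005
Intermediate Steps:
E = 36 (E = -4 + 40 = 36)
a = -252 (a = 36*(-7) = -252)
(-46961 + h(F(15, 3)))/(a + (-84 + (4 + 6)*6)*41) = (-46961 - 13)/(-252 + (-84 + (4 + 6)*6)*41) = -46974/(-252 + (-84 + 10*6)*41) = -46974/(-252 + (-84 + 60)*41) = -46974/(-252 - 24*41) = -46974/(-252 - 984) = -46974/(-1236) = -46974*(-1/1236) = 7829/206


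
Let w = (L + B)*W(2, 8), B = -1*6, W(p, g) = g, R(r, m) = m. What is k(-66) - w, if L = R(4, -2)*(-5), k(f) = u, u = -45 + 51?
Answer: -26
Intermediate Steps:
u = 6
k(f) = 6
B = -6
L = 10 (L = -2*(-5) = 10)
w = 32 (w = (10 - 6)*8 = 4*8 = 32)
k(-66) - w = 6 - 1*32 = 6 - 32 = -26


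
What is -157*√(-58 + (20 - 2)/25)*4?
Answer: -1256*I*√358/5 ≈ -4752.9*I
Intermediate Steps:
-157*√(-58 + (20 - 2)/25)*4 = -157*√(-58 + 18*(1/25))*4 = -157*√(-58 + 18/25)*4 = -314*I*√358/5*4 = -1256*I*√358/5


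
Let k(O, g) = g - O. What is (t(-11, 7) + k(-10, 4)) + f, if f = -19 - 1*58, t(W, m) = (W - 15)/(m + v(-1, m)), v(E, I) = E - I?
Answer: -37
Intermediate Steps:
t(W, m) = 15 - W (t(W, m) = (W - 15)/(m + (-1 - m)) = (-15 + W)/(-1) = (-15 + W)*(-1) = 15 - W)
f = -77 (f = -19 - 58 = -77)
(t(-11, 7) + k(-10, 4)) + f = ((15 - 1*(-11)) + (4 - 1*(-10))) - 77 = ((15 + 11) + (4 + 10)) - 77 = (26 + 14) - 77 = 40 - 77 = -37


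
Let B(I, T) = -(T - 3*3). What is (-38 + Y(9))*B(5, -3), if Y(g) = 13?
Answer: -300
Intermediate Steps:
B(I, T) = 9 - T (B(I, T) = -(T - 9) = -(-9 + T) = 9 - T)
(-38 + Y(9))*B(5, -3) = (-38 + 13)*(9 - 1*(-3)) = -25*(9 + 3) = -25*12 = -300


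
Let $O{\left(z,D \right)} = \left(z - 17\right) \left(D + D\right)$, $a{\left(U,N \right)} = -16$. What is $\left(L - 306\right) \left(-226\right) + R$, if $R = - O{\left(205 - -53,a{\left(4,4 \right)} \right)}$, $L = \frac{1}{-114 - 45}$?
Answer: $\frac{12222238}{159} \approx 76869.0$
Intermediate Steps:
$L = - \frac{1}{159}$ ($L = \frac{1}{-159} = - \frac{1}{159} \approx -0.0062893$)
$O{\left(z,D \right)} = 2 D \left(-17 + z\right)$ ($O{\left(z,D \right)} = \left(-17 + z\right) 2 D = 2 D \left(-17 + z\right)$)
$R = 7712$ ($R = - 2 \left(-16\right) \left(-17 + \left(205 - -53\right)\right) = - 2 \left(-16\right) \left(-17 + \left(205 + 53\right)\right) = - 2 \left(-16\right) \left(-17 + 258\right) = - 2 \left(-16\right) 241 = \left(-1\right) \left(-7712\right) = 7712$)
$\left(L - 306\right) \left(-226\right) + R = \left(- \frac{1}{159} - 306\right) \left(-226\right) + 7712 = \left(- \frac{48655}{159}\right) \left(-226\right) + 7712 = \frac{10996030}{159} + 7712 = \frac{12222238}{159}$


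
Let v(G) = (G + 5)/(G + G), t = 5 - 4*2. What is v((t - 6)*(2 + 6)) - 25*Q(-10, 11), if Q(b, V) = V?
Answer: -39533/144 ≈ -274.53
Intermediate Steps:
t = -3 (t = 5 - 8 = -3)
v(G) = (5 + G)/(2*G) (v(G) = (5 + G)/((2*G)) = (5 + G)*(1/(2*G)) = (5 + G)/(2*G))
v((t - 6)*(2 + 6)) - 25*Q(-10, 11) = (5 + (-3 - 6)*(2 + 6))/(2*(((-3 - 6)*(2 + 6)))) - 25*11 = (5 - 9*8)/(2*((-9*8))) - 275 = (½)*(5 - 72)/(-72) - 275 = (½)*(-1/72)*(-67) - 275 = 67/144 - 275 = -39533/144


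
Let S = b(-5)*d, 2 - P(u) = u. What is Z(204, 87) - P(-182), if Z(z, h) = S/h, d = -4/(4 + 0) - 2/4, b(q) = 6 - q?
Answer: -10683/58 ≈ -184.19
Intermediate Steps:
d = -3/2 (d = -4/4 - 2*1/4 = -4*1/4 - 1/2 = -1 - 1/2 = -3/2 ≈ -1.5000)
P(u) = 2 - u
S = -33/2 (S = (6 - 1*(-5))*(-3/2) = (6 + 5)*(-3/2) = 11*(-3/2) = -33/2 ≈ -16.500)
Z(z, h) = -33/(2*h)
Z(204, 87) - P(-182) = -33/2/87 - (2 - 1*(-182)) = -33/2*1/87 - (2 + 182) = -11/58 - 1*184 = -11/58 - 184 = -10683/58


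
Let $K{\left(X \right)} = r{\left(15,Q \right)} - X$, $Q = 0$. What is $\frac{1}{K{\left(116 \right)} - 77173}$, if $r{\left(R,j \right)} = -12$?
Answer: $- \frac{1}{77301} \approx -1.2936 \cdot 10^{-5}$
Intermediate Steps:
$K{\left(X \right)} = -12 - X$
$\frac{1}{K{\left(116 \right)} - 77173} = \frac{1}{\left(-12 - 116\right) - 77173} = \frac{1}{-128 - 77173} = \frac{1}{-77301} = - \frac{1}{77301}$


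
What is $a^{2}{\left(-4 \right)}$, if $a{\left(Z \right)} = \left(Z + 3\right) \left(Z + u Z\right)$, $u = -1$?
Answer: $0$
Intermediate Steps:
$a{\left(Z \right)} = 0$ ($a{\left(Z \right)} = \left(Z + 3\right) \left(Z - Z\right) = \left(3 + Z\right) 0 = 0$)
$a^{2}{\left(-4 \right)} = 0^{2} = 0$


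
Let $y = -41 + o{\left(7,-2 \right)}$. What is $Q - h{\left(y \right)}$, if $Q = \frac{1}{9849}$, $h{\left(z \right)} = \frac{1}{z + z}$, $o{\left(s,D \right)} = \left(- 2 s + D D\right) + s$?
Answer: $\frac{9937}{866712} \approx 0.011465$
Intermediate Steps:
$o{\left(s,D \right)} = D^{2} - s$ ($o{\left(s,D \right)} = \left(- 2 s + D^{2}\right) + s = \left(D^{2} - 2 s\right) + s = D^{2} - s$)
$y = -44$ ($y = -41 + \left(\left(-2\right)^{2} - 7\right) = -41 + \left(4 - 7\right) = -41 - 3 = -44$)
$h{\left(z \right)} = \frac{1}{2 z}$
$Q = \frac{1}{9849} \approx 0.00010153$
$Q - h{\left(y \right)} = \frac{1}{9849} - \frac{1}{2 \left(-44\right)} = \frac{1}{9849} - \frac{1}{2} \left(- \frac{1}{44}\right) = \frac{1}{9849} - - \frac{1}{88} = \frac{1}{9849} + \frac{1}{88} = \frac{9937}{866712}$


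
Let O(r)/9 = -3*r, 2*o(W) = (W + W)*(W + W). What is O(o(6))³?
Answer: -7346640384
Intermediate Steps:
o(W) = 2*W² (o(W) = ((W + W)*(W + W))/2 = ((2*W)*(2*W))/2 = (4*W²)/2 = 2*W²)
O(r) = -27*r (O(r) = 9*(-3*r) = -27*r)
O(o(6))³ = (-54*6²)³ = (-54*36)³ = (-27*72)³ = (-1944)³ = -7346640384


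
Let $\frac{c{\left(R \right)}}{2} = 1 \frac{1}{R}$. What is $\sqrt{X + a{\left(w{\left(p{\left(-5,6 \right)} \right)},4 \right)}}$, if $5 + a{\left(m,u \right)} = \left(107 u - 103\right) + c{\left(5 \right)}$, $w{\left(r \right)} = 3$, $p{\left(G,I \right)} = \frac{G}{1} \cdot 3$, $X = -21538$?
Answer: $\frac{2 i \sqrt{132610}}{5} \approx 145.66 i$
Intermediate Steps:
$p{\left(G,I \right)} = 3 G$ ($p{\left(G,I \right)} = G 1 \cdot 3 = G 3 = 3 G$)
$c{\left(R \right)} = \frac{2}{R}$ ($c{\left(R \right)} = 2 \cdot 1 \frac{1}{R} = \frac{2}{R}$)
$a{\left(m,u \right)} = - \frac{538}{5} + 107 u$ ($a{\left(m,u \right)} = -5 + \left(\left(107 u - 103\right) + \frac{2}{5}\right) = -5 + \left(\left(-103 + 107 u\right) + 2 \cdot \frac{1}{5}\right) = -5 + \left(\left(-103 + 107 u\right) + \frac{2}{5}\right) = -5 + \left(- \frac{513}{5} + 107 u\right) = - \frac{538}{5} + 107 u$)
$\sqrt{X + a{\left(w{\left(p{\left(-5,6 \right)} \right)},4 \right)}} = \sqrt{-21538 + \left(- \frac{538}{5} + 107 \cdot 4\right)} = \sqrt{-21538 + \left(- \frac{538}{5} + 428\right)} = \sqrt{-21538 + \frac{1602}{5}} = \sqrt{- \frac{106088}{5}} = \frac{2 i \sqrt{132610}}{5}$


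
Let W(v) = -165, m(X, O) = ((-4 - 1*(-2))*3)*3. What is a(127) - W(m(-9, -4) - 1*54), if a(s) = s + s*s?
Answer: 16421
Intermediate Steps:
m(X, O) = -18 (m(X, O) = ((-4 + 2)*3)*3 = -2*3*3 = -6*3 = -18)
a(s) = s + s²
a(127) - W(m(-9, -4) - 1*54) = 127*(1 + 127) - 1*(-165) = 127*128 + 165 = 16256 + 165 = 16421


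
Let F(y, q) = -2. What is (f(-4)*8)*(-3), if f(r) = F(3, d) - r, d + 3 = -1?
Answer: -48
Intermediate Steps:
d = -4 (d = -3 - 1 = -4)
f(r) = -2 - r
(f(-4)*8)*(-3) = ((-2 - 1*(-4))*8)*(-3) = ((-2 + 4)*8)*(-3) = (2*8)*(-3) = 16*(-3) = -48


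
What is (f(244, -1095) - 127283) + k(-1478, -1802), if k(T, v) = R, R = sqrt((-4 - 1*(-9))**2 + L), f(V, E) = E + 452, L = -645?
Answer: -127926 + 2*I*sqrt(155) ≈ -1.2793e+5 + 24.9*I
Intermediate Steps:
f(V, E) = 452 + E
R = 2*I*sqrt(155) (R = sqrt((-4 - 1*(-9))**2 - 645) = sqrt((-4 + 9)**2 - 645) = sqrt(5**2 - 645) = sqrt(25 - 645) = sqrt(-620) = 2*I*sqrt(155) ≈ 24.9*I)
k(T, v) = 2*I*sqrt(155)
(f(244, -1095) - 127283) + k(-1478, -1802) = ((452 - 1095) - 127283) + 2*I*sqrt(155) = (-643 - 127283) + 2*I*sqrt(155) = -127926 + 2*I*sqrt(155)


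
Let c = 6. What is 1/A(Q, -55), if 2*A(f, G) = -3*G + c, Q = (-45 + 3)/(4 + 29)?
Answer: 2/171 ≈ 0.011696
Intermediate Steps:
Q = -14/11 (Q = -42/33 = -42*1/33 = -14/11 ≈ -1.2727)
A(f, G) = 3 - 3*G/2 (A(f, G) = (-3*G + 6)/2 = (6 - 3*G)/2 = 3 - 3*G/2)
1/A(Q, -55) = 1/(3 - 3/2*(-55)) = 1/(3 + 165/2) = 1/(171/2) = 2/171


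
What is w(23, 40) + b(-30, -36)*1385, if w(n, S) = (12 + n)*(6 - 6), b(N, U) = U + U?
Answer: -99720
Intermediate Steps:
b(N, U) = 2*U
w(n, S) = 0 (w(n, S) = (12 + n)*0 = 0)
w(23, 40) + b(-30, -36)*1385 = 0 + (2*(-36))*1385 = 0 - 72*1385 = 0 - 99720 = -99720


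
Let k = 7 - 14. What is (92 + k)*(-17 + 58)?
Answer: 3485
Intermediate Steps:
k = -7
(92 + k)*(-17 + 58) = (92 - 7)*(-17 + 58) = 85*41 = 3485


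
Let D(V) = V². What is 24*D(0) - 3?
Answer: -3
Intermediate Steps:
24*D(0) - 3 = 24*0² - 3 = 24*0 - 3 = 0 - 3 = -3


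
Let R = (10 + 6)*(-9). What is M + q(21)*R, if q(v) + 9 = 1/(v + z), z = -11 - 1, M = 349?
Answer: 1629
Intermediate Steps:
z = -12
q(v) = -9 + 1/(-12 + v) (q(v) = -9 + 1/(v - 12) = -9 + 1/(-12 + v))
R = -144 (R = 16*(-9) = -144)
M + q(21)*R = 349 + ((109 - 9*21)/(-12 + 21))*(-144) = 349 + ((109 - 189)/9)*(-144) = 349 + ((⅑)*(-80))*(-144) = 349 - 80/9*(-144) = 349 + 1280 = 1629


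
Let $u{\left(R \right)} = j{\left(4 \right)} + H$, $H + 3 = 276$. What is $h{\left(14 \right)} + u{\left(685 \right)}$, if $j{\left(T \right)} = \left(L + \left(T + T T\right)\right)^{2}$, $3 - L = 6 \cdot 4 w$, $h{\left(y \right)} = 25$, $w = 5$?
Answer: $9707$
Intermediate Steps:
$H = 273$ ($H = -3 + 276 = 273$)
$L = -117$ ($L = 3 - 6 \cdot 4 \cdot 5 = 3 - 24 \cdot 5 = 3 - 120 = -117$)
$j{\left(T \right)} = \left(-117 + T + T^{2}\right)^{2}$ ($j{\left(T \right)} = \left(-117 + \left(T + T T\right)\right)^{2} = \left(-117 + \left(T + T^{2}\right)\right)^{2} = \left(-117 + T + T^{2}\right)^{2}$)
$u{\left(R \right)} = 9682$ ($u{\left(R \right)} = \left(-117 + 4 + 4^{2}\right)^{2} + 273 = \left(-117 + 4 + 16\right)^{2} + 273 = \left(-97\right)^{2} + 273 = 9409 + 273 = 9682$)
$h{\left(14 \right)} + u{\left(685 \right)} = 25 + 9682 = 9707$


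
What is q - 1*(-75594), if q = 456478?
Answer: 532072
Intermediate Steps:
q - 1*(-75594) = 456478 - 1*(-75594) = 456478 + 75594 = 532072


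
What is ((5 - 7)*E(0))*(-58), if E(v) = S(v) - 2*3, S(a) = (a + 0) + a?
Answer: -696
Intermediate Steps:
S(a) = 2*a (S(a) = a + a = 2*a)
E(v) = -6 + 2*v (E(v) = 2*v - 2*3 = 2*v - 6 = -6 + 2*v)
((5 - 7)*E(0))*(-58) = ((5 - 7)*(-6 + 2*0))*(-58) = -2*(-6 + 0)*(-58) = -2*(-6)*(-58) = 12*(-58) = -696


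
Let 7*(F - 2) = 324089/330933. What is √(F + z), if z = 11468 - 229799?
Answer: I*√1171621627683815910/2316531 ≈ 467.26*I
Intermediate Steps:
F = 4957151/2316531 (F = 2 + (324089/330933)/7 = 2 + (324089*(1/330933))/7 = 2 + (⅐)*(324089/330933) = 2 + 324089/2316531 = 4957151/2316531 ≈ 2.1399)
z = -218331
√(F + z) = √(4957151/2316531 - 218331) = √(-505765572610/2316531) = I*√1171621627683815910/2316531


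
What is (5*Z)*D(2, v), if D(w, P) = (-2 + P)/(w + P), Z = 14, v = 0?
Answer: -70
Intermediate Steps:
D(w, P) = (-2 + P)/(P + w)
(5*Z)*D(2, v) = (5*14)*((-2 + 0)/(0 + 2)) = 70*(-2/2) = 70*((½)*(-2)) = 70*(-1) = -70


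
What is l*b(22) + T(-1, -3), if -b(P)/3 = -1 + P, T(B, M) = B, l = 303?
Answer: -19090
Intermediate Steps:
b(P) = 3 - 3*P (b(P) = -3*(-1 + P) = 3 - 3*P)
l*b(22) + T(-1, -3) = 303*(3 - 3*22) - 1 = 303*(3 - 66) - 1 = 303*(-63) - 1 = -19089 - 1 = -19090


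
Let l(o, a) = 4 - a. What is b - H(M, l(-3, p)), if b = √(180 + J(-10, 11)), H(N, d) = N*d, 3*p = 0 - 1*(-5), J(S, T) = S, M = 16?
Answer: -112/3 + √170 ≈ -24.295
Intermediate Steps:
p = 5/3 (p = (0 - 1*(-5))/3 = (0 + 5)/3 = (⅓)*5 = 5/3 ≈ 1.6667)
b = √170 (b = √(180 - 10) = √170 ≈ 13.038)
b - H(M, l(-3, p)) = √170 - 16*(4 - 1*5/3) = √170 - 16*(4 - 5/3) = √170 - 16*7/3 = √170 - 1*112/3 = √170 - 112/3 = -112/3 + √170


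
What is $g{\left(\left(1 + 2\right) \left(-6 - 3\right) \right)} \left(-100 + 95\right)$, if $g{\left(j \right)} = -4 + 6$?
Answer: $-10$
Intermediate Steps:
$g{\left(j \right)} = 2$
$g{\left(\left(1 + 2\right) \left(-6 - 3\right) \right)} \left(-100 + 95\right) = 2 \left(-100 + 95\right) = 2 \left(-5\right) = -10$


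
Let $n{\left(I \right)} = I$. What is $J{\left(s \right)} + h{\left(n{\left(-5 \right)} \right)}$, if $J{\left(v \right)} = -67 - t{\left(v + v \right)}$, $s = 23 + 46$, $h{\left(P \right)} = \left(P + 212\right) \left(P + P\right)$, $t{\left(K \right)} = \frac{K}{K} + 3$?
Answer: $-2141$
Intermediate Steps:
$t{\left(K \right)} = 4$ ($t{\left(K \right)} = 1 + 3 = 4$)
$h{\left(P \right)} = 2 P \left(212 + P\right)$ ($h{\left(P \right)} = \left(212 + P\right) 2 P = 2 P \left(212 + P\right)$)
$s = 69$
$J{\left(v \right)} = -71$ ($J{\left(v \right)} = -67 - 4 = -71$)
$J{\left(s \right)} + h{\left(n{\left(-5 \right)} \right)} = -71 + 2 \left(-5\right) \left(212 - 5\right) = -71 + 2 \left(-5\right) 207 = -71 - 2070 = -2141$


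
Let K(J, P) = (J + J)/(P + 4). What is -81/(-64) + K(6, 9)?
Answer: 1821/832 ≈ 2.1887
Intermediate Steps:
K(J, P) = 2*J/(4 + P) (K(J, P) = (2*J)/(4 + P) = 2*J/(4 + P))
-81/(-64) + K(6, 9) = -81/(-64) + 2*6/(4 + 9) = -1/64*(-81) + 2*6/13 = 81/64 + 2*6*(1/13) = 81/64 + 12/13 = 1821/832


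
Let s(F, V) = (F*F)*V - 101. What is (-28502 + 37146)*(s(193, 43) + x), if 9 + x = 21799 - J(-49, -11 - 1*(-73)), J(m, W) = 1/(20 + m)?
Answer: 406946424340/29 ≈ 1.4033e+10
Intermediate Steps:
s(F, V) = -101 + V*F² (s(F, V) = F²*V - 101 = V*F² - 101 = -101 + V*F²)
x = 631911/29 (x = -9 + (21799 - 1/(20 - 49)) = -9 + (21799 - 1/(-29)) = -9 + (21799 - 1*(-1/29)) = -9 + (21799 + 1/29) = -9 + 632172/29 = 631911/29 ≈ 21790.)
(-28502 + 37146)*(s(193, 43) + x) = (-28502 + 37146)*((-101 + 43*193²) + 631911/29) = 8644*((-101 + 43*37249) + 631911/29) = 8644*((-101 + 1601707) + 631911/29) = 8644*(1601606 + 631911/29) = 8644*(47078485/29) = 406946424340/29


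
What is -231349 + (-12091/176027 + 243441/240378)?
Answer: -3263011501053795/14104339402 ≈ -2.3135e+5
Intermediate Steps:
-231349 + (-12091/176027 + 243441/240378) = -231349 + (-12091*1/176027 + 243441*(1/240378)) = -231349 + (-12091/176027 + 81147/80126) = -231349 + 13315259503/14104339402 = -3263011501053795/14104339402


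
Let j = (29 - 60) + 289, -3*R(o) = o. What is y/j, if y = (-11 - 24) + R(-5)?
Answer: -50/387 ≈ -0.12920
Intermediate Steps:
R(o) = -o/3
j = 258 (j = -31 + 289 = 258)
y = -100/3 (y = (-11 - 24) - ⅓*(-5) = -35 + 5/3 = -100/3 ≈ -33.333)
y/j = -100/3/258 = -100/3*1/258 = -50/387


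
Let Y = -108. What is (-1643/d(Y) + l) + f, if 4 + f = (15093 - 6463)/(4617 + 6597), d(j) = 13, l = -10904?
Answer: -804251234/72891 ≈ -11034.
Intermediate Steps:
f = -18113/5607 (f = -4 + (15093 - 6463)/(4617 + 6597) = -4 + 8630/11214 = -4 + 8630*(1/11214) = -4 + 4315/5607 = -18113/5607 ≈ -3.2304)
(-1643/d(Y) + l) + f = (-1643/13 - 10904) - 18113/5607 = -143395/13 - 18113/5607 = -804251234/72891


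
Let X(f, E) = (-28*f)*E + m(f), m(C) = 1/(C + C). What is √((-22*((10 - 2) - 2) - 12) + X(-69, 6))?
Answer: √218015574/138 ≈ 107.00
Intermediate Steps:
m(C) = 1/(2*C)
X(f, E) = 1/(2*f) - 28*E*f (X(f, E) = (-28*f)*E + 1/(2*f) = -28*E*f + 1/(2*f) = 1/(2*f) - 28*E*f)
√((-22*((10 - 2) - 2) - 12) + X(-69, 6)) = √((-22*((10 - 2) - 2) - 12) + ((½)/(-69) - 28*6*(-69))) = √((-22*(8 - 2) - 12) + ((½)*(-1/69) + 11592)) = √((-22*6 - 12) + (-1/138 + 11592)) = √((-132 - 12) + 1599695/138) = √(-144 + 1599695/138) = √(1579823/138) = √218015574/138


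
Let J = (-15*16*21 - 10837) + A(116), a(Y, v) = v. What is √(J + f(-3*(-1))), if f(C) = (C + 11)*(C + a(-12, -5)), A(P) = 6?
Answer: I*√15899 ≈ 126.09*I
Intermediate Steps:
f(C) = (-5 + C)*(11 + C) (f(C) = (C + 11)*(C - 5) = (11 + C)*(-5 + C) = (-5 + C)*(11 + C))
J = -15871 (J = (-15*16*21 - 10837) + 6 = (-240*21 - 10837) + 6 = (-5040 - 10837) + 6 = -15877 + 6 = -15871)
√(J + f(-3*(-1))) = √(-15871 + (-55 + (-3*(-1))² + 6*(-3*(-1)))) = √(-15871 + (-55 + 3² + 6*3)) = √(-15871 + (-55 + 9 + 18)) = √(-15871 - 28) = √(-15899) = I*√15899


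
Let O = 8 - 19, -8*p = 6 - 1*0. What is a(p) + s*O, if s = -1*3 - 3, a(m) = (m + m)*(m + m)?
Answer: 273/4 ≈ 68.250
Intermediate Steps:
p = -¾ (p = -(6 - 1*0)/8 = -(6 + 0)/8 = -⅛*6 = -¾ ≈ -0.75000)
O = -11
a(m) = 4*m² (a(m) = (2*m)*(2*m) = 4*m²)
s = -6 (s = -3 - 3 = -6)
a(p) + s*O = 4*(-¾)² - 6*(-11) = 4*(9/16) + 66 = 9/4 + 66 = 273/4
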